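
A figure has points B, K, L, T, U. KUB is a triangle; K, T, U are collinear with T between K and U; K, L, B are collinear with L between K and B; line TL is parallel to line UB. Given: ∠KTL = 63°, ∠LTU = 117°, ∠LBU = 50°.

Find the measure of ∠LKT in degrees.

1. ∠BUK = 63°  [TL∥UB, corresponding at T]
2. ∠KBU = 50°  [L on ray BK]
3. ∠BKU = 67°  [△KUB]
4. ∠LKT = 67°  [T on KU, L on KB]

∠LKT = 67°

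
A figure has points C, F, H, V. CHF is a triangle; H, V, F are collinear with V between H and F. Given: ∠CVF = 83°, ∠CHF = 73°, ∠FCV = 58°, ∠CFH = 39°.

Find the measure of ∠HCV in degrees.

∠HCV = 10°

1. ∠CVH = 97°  [linear pair at V on HF]
2. ∠CHV = 73°  [V on ray HF]
3. ∠HCV = 10°  [△CHV]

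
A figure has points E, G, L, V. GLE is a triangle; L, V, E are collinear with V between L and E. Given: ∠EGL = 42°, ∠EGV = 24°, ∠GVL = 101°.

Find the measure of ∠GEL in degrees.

1. ∠EVG = 79°  [linear pair at V on LE]
2. ∠GEV = 77°  [△GVE]
3. ∠GEL = 77°  [V on ray EL]

∠GEL = 77°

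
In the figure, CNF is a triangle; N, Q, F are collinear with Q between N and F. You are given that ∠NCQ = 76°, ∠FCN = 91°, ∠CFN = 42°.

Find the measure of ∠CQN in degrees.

∠CQN = 57°

1. ∠CNF = 47°  [△CNF]
2. ∠CNQ = 47°  [Q on ray NF]
3. ∠CQN = 57°  [△CNQ]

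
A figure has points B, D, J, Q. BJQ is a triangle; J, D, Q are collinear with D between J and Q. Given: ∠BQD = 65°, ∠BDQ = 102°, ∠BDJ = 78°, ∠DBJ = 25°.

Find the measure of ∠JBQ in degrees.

∠JBQ = 38°

1. ∠BQJ = 65°  [D on ray QJ]
2. ∠BJD = 77°  [△BJD]
3. ∠BJQ = 77°  [D on ray JQ]
4. ∠JBQ = 38°  [△BJQ]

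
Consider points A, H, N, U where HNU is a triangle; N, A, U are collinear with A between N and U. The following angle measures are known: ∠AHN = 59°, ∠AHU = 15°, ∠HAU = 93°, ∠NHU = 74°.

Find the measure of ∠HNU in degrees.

∠HNU = 34°

1. ∠AUH = 72°  [△HAU]
2. ∠HUN = 72°  [A on ray UN]
3. ∠HNU = 34°  [△HNU]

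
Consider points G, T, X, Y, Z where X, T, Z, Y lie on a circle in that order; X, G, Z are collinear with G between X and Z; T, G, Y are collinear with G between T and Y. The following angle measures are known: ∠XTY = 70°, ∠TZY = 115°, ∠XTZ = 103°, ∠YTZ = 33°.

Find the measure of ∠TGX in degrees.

1. ∠XZY = 70°  [same arc XY]
2. ∠TYZ = 32°  [△TZY]
3. ∠YGZ = 78°  [△ZGY]
4. ∠TGX = 78°  [vertical angles at G]

∠TGX = 78°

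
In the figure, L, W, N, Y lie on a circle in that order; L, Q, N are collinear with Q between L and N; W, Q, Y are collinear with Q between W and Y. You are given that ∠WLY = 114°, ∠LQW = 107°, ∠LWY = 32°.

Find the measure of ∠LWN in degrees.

∠LWN = 105°

1. ∠LYW = 34°  [△LWY]
2. ∠NLW = 41°  [△LQW]
3. ∠LNW = 34°  [same arc LW]
4. ∠LWN = 105°  [△LWN]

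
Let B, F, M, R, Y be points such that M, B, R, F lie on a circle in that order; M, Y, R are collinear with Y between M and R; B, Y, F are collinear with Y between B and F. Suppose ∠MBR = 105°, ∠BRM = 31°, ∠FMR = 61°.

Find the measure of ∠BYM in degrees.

1. ∠FBR = 61°  [same arc RF]
2. ∠BYR = 88°  [△BYR]
3. ∠BYM = 92°  [linear pair at Y on MR]

∠BYM = 92°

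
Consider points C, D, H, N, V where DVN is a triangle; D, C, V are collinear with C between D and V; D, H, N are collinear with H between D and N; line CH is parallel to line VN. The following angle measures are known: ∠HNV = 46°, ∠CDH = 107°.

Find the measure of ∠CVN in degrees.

∠CVN = 27°

1. ∠DNV = 46°  [H on ray ND]
2. ∠NDV = 107°  [C on DV, H on DN]
3. ∠DVN = 27°  [△DVN]
4. ∠CVN = 27°  [C on ray VD]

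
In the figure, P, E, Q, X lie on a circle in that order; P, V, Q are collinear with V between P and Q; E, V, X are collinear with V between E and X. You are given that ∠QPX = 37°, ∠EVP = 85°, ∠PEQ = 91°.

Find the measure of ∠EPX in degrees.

1. ∠QEX = 37°  [same arc QX]
2. ∠EVQ = 95°  [linear pair at V on PQ]
3. ∠PXQ = 89°  [cyclic PEQX, opposite ∠E+∠X]
4. ∠EQP = 48°  [△EVQ]
5. ∠PQX = 54°  [△PQX]
6. ∠EXP = 48°  [same arc PE]
7. ∠PEX = 54°  [same arc PX]
8. ∠EPX = 78°  [△PEX]

∠EPX = 78°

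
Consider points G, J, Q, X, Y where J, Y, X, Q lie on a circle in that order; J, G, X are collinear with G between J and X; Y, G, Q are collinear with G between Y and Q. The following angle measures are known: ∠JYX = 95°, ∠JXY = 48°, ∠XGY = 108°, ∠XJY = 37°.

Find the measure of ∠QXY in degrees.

∠QXY = 119°

1. ∠QYX = 24°  [△YGX]
2. ∠XQY = 37°  [same arc YX]
3. ∠QXY = 119°  [△YXQ]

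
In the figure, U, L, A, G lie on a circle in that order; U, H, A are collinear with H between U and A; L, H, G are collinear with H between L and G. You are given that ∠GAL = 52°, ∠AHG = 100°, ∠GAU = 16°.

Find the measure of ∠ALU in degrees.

∠ALU = 80°

1. ∠GUL = 128°  [cyclic ULAG, opposite ∠U+∠A]
2. ∠LHU = 100°  [vertical angles at H]
3. ∠GLU = 16°  [same arc UG]
4. ∠LGU = 36°  [△ULG]
5. ∠AUL = 64°  [△UHL]
6. ∠LAU = 36°  [same arc UL]
7. ∠ALU = 80°  [△ULA]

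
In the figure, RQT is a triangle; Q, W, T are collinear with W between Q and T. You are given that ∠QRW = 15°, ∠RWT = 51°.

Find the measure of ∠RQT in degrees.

∠RQT = 36°

1. ∠QWR = 129°  [linear pair at W on QT]
2. ∠RQW = 36°  [△RQW]
3. ∠RQT = 36°  [W on ray QT]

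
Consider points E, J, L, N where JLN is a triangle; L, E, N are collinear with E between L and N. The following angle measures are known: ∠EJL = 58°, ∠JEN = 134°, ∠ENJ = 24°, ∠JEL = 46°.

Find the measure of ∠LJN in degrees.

1. ∠ELJ = 76°  [△JLE]
2. ∠JNL = 24°  [E on ray NL]
3. ∠JLN = 76°  [E on ray LN]
4. ∠LJN = 80°  [△JLN]

∠LJN = 80°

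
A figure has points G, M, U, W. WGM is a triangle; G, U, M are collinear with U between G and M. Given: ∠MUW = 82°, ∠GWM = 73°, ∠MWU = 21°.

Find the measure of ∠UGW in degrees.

∠UGW = 30°

1. ∠UMW = 77°  [△WUM]
2. ∠GMW = 77°  [U on ray MG]
3. ∠MGW = 30°  [△WGM]
4. ∠UGW = 30°  [U on ray GM]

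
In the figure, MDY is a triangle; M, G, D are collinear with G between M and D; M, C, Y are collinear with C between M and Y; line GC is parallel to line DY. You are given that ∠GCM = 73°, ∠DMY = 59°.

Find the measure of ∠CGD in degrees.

1. ∠DYM = 73°  [GC∥DY, corresponding at C]
2. ∠MDY = 48°  [△MDY]
3. ∠CGM = 48°  [GC∥DY, corresponding at G]
4. ∠CGD = 132°  [linear pair at G on MD]

∠CGD = 132°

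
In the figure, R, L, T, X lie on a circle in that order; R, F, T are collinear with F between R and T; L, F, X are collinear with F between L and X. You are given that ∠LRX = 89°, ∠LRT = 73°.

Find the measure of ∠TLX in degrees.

∠TLX = 16°

1. ∠LTX = 91°  [cyclic RLTX, opposite ∠R+∠T]
2. ∠LXT = 73°  [same arc LT]
3. ∠TLX = 16°  [△LTX]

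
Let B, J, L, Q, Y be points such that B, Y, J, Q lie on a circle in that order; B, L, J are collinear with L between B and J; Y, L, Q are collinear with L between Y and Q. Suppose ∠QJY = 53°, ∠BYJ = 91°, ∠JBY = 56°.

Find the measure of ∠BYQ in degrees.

1. ∠QBY = 127°  [cyclic BYJQ, opposite ∠B+∠J]
2. ∠BJY = 33°  [△BYJ]
3. ∠BQY = 33°  [same arc BY]
4. ∠BYQ = 20°  [△BYQ]

∠BYQ = 20°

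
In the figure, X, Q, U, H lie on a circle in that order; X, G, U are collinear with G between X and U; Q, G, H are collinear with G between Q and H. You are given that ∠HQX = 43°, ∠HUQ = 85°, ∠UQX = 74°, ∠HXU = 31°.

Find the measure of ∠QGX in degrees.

∠QGX = 73°

1. ∠HQU = 31°  [same arc UH]
2. ∠QHU = 64°  [△QUH]
3. ∠QXU = 64°  [same arc QU]
4. ∠QGX = 73°  [△XGQ]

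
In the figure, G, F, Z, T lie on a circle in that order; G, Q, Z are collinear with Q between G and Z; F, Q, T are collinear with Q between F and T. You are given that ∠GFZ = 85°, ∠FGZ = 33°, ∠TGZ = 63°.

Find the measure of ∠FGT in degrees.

∠FGT = 96°

1. ∠GTZ = 95°  [cyclic GFZT, opposite ∠F+∠T]
2. ∠FZG = 62°  [△GFZ]
3. ∠GZT = 22°  [△GZT]
4. ∠FTG = 62°  [same arc GF]
5. ∠GFT = 22°  [same arc GT]
6. ∠FGT = 96°  [△GFT]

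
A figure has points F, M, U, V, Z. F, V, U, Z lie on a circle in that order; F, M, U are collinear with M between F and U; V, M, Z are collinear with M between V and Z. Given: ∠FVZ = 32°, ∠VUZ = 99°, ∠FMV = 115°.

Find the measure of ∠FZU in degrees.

∠FZU = 100°

1. ∠FUZ = 32°  [same arc FZ]
2. ∠VFZ = 81°  [cyclic FVUZ, opposite ∠F+∠U]
3. ∠UMZ = 115°  [vertical angles at M]
4. ∠FZV = 67°  [△FVZ]
5. ∠FMZ = 65°  [linear pair at M on FU]
6. ∠UFZ = 48°  [△FMZ]
7. ∠FZU = 100°  [△FUZ]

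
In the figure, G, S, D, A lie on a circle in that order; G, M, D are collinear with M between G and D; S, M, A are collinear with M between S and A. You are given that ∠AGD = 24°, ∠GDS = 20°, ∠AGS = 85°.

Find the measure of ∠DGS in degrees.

∠DGS = 61°

1. ∠ASD = 24°  [same arc DA]
2. ∠GAS = 20°  [same arc GS]
3. ∠DMS = 136°  [△SMD]
4. ∠ASG = 75°  [△GSA]
5. ∠GMS = 44°  [linear pair at M on GD]
6. ∠DGS = 61°  [△GMS]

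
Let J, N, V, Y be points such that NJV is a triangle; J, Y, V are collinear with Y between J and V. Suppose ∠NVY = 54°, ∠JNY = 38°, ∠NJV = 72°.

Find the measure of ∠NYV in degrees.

∠NYV = 110°

1. ∠NJY = 72°  [Y on ray JV]
2. ∠JYN = 70°  [△NJY]
3. ∠NYV = 110°  [linear pair at Y on JV]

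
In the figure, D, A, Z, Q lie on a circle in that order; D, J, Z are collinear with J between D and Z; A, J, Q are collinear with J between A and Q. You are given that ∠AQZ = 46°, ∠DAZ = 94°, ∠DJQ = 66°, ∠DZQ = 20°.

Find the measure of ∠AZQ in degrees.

∠AZQ = 60°

1. ∠ADZ = 46°  [same arc AZ]
2. ∠AZD = 40°  [△DAZ]
3. ∠AJZ = 66°  [vertical angles at J]
4. ∠QAZ = 74°  [△AJZ]
5. ∠AZQ = 60°  [△AZQ]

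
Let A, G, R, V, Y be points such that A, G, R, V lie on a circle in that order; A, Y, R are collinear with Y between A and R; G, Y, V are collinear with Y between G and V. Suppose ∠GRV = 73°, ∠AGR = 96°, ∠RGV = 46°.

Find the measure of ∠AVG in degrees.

1. ∠GVR = 61°  [△GRV]
2. ∠GAR = 61°  [same arc GR]
3. ∠ARG = 23°  [△AGR]
4. ∠AVG = 23°  [same arc AG]

∠AVG = 23°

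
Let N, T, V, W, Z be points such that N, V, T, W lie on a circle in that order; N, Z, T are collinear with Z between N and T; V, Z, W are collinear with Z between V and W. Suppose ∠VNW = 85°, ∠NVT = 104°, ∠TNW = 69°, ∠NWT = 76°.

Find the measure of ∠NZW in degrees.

∠NZW = 51°

1. ∠VTW = 95°  [cyclic NVTW, opposite ∠N+∠T]
2. ∠TVW = 69°  [same arc TW]
3. ∠NTW = 35°  [△NTW]
4. ∠TWV = 16°  [△VTW]
5. ∠TZW = 129°  [△TZW]
6. ∠NZW = 51°  [linear pair at Z on NT]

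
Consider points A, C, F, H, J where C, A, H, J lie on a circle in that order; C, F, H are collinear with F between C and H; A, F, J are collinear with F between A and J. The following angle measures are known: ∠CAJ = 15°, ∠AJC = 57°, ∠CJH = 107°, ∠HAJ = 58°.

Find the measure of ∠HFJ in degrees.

1. ∠CHJ = 15°  [same arc CJ]
2. ∠HCJ = 58°  [△CHJ]
3. ∠CFJ = 65°  [△CFJ]
4. ∠HFJ = 115°  [linear pair at F on CH]

∠HFJ = 115°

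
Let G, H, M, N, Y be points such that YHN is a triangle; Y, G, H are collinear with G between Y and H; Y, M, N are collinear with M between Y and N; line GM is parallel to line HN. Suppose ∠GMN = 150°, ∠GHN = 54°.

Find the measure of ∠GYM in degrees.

1. ∠GMY = 30°  [linear pair at M on YN]
2. ∠NHY = 54°  [G on ray HY]
3. ∠HNY = 30°  [GM∥HN, corresponding at M]
4. ∠HYN = 96°  [△YHN]
5. ∠GYM = 96°  [G on YH, M on YN]

∠GYM = 96°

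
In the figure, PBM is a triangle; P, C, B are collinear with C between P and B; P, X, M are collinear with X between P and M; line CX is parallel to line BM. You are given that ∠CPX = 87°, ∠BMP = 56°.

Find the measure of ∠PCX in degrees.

1. ∠BPM = 87°  [C on PB, X on PM]
2. ∠MBP = 37°  [△PBM]
3. ∠PCX = 37°  [CX∥BM, corresponding at C]

∠PCX = 37°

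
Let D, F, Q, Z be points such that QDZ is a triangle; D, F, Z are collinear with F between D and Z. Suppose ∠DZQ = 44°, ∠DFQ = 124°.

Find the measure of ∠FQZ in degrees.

1. ∠FZQ = 44°  [F on ray ZD]
2. ∠QFZ = 56°  [linear pair at F on DZ]
3. ∠FQZ = 80°  [△QFZ]

∠FQZ = 80°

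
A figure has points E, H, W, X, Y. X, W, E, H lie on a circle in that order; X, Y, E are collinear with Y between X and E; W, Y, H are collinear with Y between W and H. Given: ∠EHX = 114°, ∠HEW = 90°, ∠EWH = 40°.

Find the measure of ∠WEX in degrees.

1. ∠EWX = 66°  [cyclic XWEH, opposite ∠W+∠H]
2. ∠EHW = 50°  [△WEH]
3. ∠EXW = 50°  [same arc WE]
4. ∠WEX = 64°  [△XWE]

∠WEX = 64°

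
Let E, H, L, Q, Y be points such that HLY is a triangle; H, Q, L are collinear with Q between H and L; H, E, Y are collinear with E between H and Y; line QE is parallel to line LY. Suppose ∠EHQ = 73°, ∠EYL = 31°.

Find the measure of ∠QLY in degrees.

1. ∠LHY = 73°  [Q on HL, E on HY]
2. ∠HYL = 31°  [E on ray YH]
3. ∠HLY = 76°  [△HLY]
4. ∠QLY = 76°  [Q on ray LH]

∠QLY = 76°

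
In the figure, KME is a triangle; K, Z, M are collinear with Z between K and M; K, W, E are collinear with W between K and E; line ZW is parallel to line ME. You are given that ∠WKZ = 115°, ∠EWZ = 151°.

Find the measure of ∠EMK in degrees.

∠EMK = 36°

1. ∠KWZ = 29°  [linear pair at W on KE]
2. ∠KZW = 36°  [△KZW]
3. ∠EMK = 36°  [ZW∥ME, corresponding at Z]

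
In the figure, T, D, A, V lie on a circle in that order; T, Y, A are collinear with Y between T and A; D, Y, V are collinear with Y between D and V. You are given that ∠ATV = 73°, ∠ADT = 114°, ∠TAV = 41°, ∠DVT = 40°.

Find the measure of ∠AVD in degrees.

∠AVD = 26°

1. ∠TYV = 67°  [△TYV]
2. ∠AYV = 113°  [linear pair at Y on TA]
3. ∠AVD = 26°  [△AYV]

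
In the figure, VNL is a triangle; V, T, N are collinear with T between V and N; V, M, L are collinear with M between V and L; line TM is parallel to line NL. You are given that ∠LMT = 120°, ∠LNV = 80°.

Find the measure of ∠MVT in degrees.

1. ∠TMV = 60°  [linear pair at M on VL]
2. ∠MTV = 80°  [TM∥NL, corresponding at T]
3. ∠MVT = 40°  [△VTM]

∠MVT = 40°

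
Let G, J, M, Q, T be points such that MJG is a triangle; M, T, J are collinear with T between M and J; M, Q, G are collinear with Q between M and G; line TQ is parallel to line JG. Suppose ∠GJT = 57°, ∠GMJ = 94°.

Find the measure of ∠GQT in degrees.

∠GQT = 151°

1. ∠GJM = 57°  [T on ray JM]
2. ∠JGM = 29°  [△MJG]
3. ∠MQT = 29°  [TQ∥JG, corresponding at Q]
4. ∠GQT = 151°  [linear pair at Q on MG]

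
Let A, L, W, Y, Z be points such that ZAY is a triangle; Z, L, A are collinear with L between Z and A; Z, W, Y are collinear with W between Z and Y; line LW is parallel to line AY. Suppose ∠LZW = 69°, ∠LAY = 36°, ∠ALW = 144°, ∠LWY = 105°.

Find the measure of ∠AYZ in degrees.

1. ∠AZY = 69°  [L on ZA, W on ZY]
2. ∠YAZ = 36°  [L on ray AZ]
3. ∠AYZ = 75°  [△ZAY]

∠AYZ = 75°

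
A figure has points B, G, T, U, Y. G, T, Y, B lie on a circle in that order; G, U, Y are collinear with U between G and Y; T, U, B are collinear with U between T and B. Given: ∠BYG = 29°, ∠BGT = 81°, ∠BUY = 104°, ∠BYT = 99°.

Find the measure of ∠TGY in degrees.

∠TGY = 47°

1. ∠BTG = 29°  [same arc GB]
2. ∠GUT = 104°  [vertical angles at U]
3. ∠TGY = 47°  [△GUT]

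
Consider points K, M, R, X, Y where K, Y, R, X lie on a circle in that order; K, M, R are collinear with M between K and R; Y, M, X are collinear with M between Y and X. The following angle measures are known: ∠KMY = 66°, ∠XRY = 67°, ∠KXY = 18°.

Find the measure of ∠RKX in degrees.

∠RKX = 48°

1. ∠RMX = 66°  [vertical angles at M]
2. ∠KMX = 114°  [linear pair at M on KR]
3. ∠RKX = 48°  [△KMX]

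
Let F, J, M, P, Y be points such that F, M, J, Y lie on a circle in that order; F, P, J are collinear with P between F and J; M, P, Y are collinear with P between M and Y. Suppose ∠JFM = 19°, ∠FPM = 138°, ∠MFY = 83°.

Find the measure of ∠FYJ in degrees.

1. ∠JYM = 19°  [same arc MJ]
2. ∠FMY = 23°  [△FPM]
3. ∠JPY = 138°  [vertical angles at P]
4. ∠FYM = 74°  [△FMY]
5. ∠FJY = 23°  [△JPY]
6. ∠FPY = 42°  [linear pair at P on FJ]
7. ∠JFY = 64°  [△FPY]
8. ∠FYJ = 93°  [△FJY]

∠FYJ = 93°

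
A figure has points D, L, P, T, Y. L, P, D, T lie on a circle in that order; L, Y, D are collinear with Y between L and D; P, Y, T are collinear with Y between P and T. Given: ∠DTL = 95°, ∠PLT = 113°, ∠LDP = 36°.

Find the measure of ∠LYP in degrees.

∠LYP = 90°

1. ∠DPL = 85°  [cyclic LPDT, opposite ∠P+∠T]
2. ∠LTP = 36°  [same arc LP]
3. ∠DLP = 59°  [△LPD]
4. ∠LPT = 31°  [△LPT]
5. ∠LYP = 90°  [△LYP]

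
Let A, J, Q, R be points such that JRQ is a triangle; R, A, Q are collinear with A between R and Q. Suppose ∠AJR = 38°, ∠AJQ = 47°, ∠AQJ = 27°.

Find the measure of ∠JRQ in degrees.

∠JRQ = 68°

1. ∠JAQ = 106°  [△JAQ]
2. ∠JAR = 74°  [linear pair at A on RQ]
3. ∠ARJ = 68°  [△JRA]
4. ∠JRQ = 68°  [A on ray RQ]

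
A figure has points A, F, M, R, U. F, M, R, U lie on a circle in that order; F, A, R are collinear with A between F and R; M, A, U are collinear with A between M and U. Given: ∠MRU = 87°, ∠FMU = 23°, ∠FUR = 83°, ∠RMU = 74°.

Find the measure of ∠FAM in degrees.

∠FAM = 138°

1. ∠MUR = 19°  [△MRU]
2. ∠MFR = 19°  [same arc MR]
3. ∠FAM = 138°  [△FAM]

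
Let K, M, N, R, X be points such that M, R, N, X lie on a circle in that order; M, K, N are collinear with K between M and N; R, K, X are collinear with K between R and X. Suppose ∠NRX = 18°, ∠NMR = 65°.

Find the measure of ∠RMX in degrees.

∠RMX = 83°

1. ∠NXR = 65°  [same arc RN]
2. ∠RNX = 97°  [△RNX]
3. ∠RMX = 83°  [cyclic MRNX, opposite ∠M+∠N]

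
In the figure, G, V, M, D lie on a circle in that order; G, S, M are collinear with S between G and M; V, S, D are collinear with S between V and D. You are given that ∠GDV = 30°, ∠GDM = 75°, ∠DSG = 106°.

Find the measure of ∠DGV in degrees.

∠DGV = 89°

1. ∠DGM = 44°  [△GSD]
2. ∠DMG = 61°  [△GMD]
3. ∠DVG = 61°  [same arc GD]
4. ∠DGV = 89°  [△GVD]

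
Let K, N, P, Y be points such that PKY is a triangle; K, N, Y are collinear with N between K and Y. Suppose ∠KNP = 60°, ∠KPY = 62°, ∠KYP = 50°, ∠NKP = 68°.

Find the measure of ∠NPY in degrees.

1. ∠PNY = 120°  [linear pair at N on KY]
2. ∠NYP = 50°  [N on ray YK]
3. ∠NPY = 10°  [△PNY]

∠NPY = 10°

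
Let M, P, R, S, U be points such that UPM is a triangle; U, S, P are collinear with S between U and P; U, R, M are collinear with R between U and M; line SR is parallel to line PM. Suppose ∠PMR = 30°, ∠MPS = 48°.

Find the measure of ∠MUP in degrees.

1. ∠PMU = 30°  [R on ray MU]
2. ∠MPU = 48°  [S on ray PU]
3. ∠MUP = 102°  [△UPM]

∠MUP = 102°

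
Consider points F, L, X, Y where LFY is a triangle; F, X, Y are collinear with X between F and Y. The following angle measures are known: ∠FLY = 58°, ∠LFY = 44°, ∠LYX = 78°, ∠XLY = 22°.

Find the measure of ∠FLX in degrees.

∠FLX = 36°

1. ∠LFX = 44°  [X on ray FY]
2. ∠LXY = 80°  [△LXY]
3. ∠FXL = 100°  [linear pair at X on FY]
4. ∠FLX = 36°  [△LFX]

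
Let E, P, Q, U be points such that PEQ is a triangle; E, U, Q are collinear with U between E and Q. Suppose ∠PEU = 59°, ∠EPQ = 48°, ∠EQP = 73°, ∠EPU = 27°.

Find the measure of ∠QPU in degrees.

∠QPU = 21°

1. ∠EUP = 94°  [△PEU]
2. ∠PQU = 73°  [U on ray QE]
3. ∠PUQ = 86°  [linear pair at U on EQ]
4. ∠QPU = 21°  [△PUQ]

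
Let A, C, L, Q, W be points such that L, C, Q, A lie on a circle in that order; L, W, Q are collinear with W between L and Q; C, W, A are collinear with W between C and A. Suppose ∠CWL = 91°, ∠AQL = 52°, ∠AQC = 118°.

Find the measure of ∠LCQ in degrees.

1. ∠AWQ = 91°  [vertical angles at W]
2. ∠CWQ = 89°  [linear pair at W on LQ]
3. ∠ACL = 52°  [same arc LA]
4. ∠CAQ = 37°  [△QWA]
5. ∠ACQ = 25°  [△CQA]
6. ∠CQL = 66°  [△CWQ]
7. ∠CLQ = 37°  [△LWC]
8. ∠LCQ = 77°  [△LCQ]

∠LCQ = 77°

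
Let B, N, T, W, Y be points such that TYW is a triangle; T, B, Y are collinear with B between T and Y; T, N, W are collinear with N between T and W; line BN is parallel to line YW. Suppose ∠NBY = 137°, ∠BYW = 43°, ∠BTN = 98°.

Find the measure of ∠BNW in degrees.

1. ∠NBT = 43°  [linear pair at B on TY]
2. ∠BNT = 39°  [△TBN]
3. ∠BNW = 141°  [linear pair at N on TW]

∠BNW = 141°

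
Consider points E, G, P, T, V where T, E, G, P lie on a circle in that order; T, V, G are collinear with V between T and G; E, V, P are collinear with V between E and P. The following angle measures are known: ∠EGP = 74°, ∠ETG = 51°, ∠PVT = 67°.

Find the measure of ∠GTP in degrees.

∠GTP = 55°

1. ∠EPG = 51°  [same arc EG]
2. ∠GEP = 55°  [△EGP]
3. ∠GTP = 55°  [same arc GP]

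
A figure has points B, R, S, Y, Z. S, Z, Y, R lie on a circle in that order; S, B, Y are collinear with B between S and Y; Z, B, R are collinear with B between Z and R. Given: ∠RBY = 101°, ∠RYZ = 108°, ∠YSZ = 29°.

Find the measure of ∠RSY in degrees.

∠RSY = 43°

1. ∠SBZ = 101°  [vertical angles at B]
2. ∠RBS = 79°  [linear pair at B on SY]
3. ∠RSZ = 72°  [cyclic SZYR, opposite ∠S+∠Y]
4. ∠RZS = 50°  [△SBZ]
5. ∠SRZ = 58°  [△SZR]
6. ∠RSY = 43°  [△SBR]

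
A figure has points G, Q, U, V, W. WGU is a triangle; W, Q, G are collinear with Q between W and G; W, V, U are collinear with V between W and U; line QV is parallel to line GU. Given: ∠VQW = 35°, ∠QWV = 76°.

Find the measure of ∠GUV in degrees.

∠GUV = 69°

1. ∠QVW = 69°  [△WQV]
2. ∠QVU = 111°  [linear pair at V on WU]
3. ∠GUV = 69°  [QV∥GU, co-interior at U–V]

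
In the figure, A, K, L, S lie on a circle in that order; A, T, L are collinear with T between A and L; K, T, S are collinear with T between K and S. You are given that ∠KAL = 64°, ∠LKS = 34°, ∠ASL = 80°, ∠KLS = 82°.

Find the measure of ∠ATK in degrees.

1. ∠KSL = 64°  [same arc KL]
2. ∠LAS = 34°  [same arc LS]
3. ∠ALS = 66°  [△ALS]
4. ∠LTS = 50°  [△LTS]
5. ∠ATK = 50°  [vertical angles at T]

∠ATK = 50°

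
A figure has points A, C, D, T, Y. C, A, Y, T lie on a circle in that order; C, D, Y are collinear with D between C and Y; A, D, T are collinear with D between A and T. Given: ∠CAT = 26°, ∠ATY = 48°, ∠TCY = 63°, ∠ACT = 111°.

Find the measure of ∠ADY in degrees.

1. ∠ATC = 43°  [△CAT]
2. ∠TAY = 63°  [same arc YT]
3. ∠AYC = 43°  [same arc CA]
4. ∠ADY = 74°  [△ADY]

∠ADY = 74°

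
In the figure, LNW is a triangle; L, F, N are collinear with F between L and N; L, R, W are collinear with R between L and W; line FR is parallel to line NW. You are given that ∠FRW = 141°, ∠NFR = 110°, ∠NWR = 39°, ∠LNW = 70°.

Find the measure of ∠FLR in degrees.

∠FLR = 71°

1. ∠FRL = 39°  [linear pair at R on LW]
2. ∠LFR = 70°  [linear pair at F on LN]
3. ∠FLR = 71°  [△LFR]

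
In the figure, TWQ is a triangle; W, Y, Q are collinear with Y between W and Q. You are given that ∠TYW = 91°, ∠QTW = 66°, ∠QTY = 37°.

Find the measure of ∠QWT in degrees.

∠QWT = 60°

1. ∠QYT = 89°  [linear pair at Y on WQ]
2. ∠TQY = 54°  [△TYQ]
3. ∠TQW = 54°  [Y on ray QW]
4. ∠QWT = 60°  [△TWQ]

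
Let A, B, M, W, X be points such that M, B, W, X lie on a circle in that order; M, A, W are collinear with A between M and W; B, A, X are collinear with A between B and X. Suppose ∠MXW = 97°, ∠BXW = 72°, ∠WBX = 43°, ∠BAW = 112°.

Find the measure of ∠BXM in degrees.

∠BXM = 25°

1. ∠WMX = 43°  [same arc WX]
2. ∠MAX = 112°  [vertical angles at A]
3. ∠BXM = 25°  [△MAX]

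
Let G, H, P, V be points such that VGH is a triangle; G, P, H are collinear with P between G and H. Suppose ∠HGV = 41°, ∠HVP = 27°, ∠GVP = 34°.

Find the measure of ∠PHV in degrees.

∠PHV = 78°

1. ∠PGV = 41°  [P on ray GH]
2. ∠GPV = 105°  [△VGP]
3. ∠HPV = 75°  [linear pair at P on GH]
4. ∠PHV = 78°  [△VPH]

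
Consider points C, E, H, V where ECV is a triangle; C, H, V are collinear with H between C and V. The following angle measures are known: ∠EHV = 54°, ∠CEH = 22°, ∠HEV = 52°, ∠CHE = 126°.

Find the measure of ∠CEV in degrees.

∠CEV = 74°

1. ∠EVH = 74°  [△EHV]
2. ∠ECH = 32°  [△ECH]
3. ∠CVE = 74°  [H on ray VC]
4. ∠ECV = 32°  [H on ray CV]
5. ∠CEV = 74°  [△ECV]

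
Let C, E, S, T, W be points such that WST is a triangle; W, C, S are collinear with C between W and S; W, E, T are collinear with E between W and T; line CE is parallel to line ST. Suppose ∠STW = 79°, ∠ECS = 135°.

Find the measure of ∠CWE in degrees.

∠CWE = 56°

1. ∠CEW = 79°  [CE∥ST, corresponding at E]
2. ∠ECW = 45°  [linear pair at C on WS]
3. ∠CWE = 56°  [△WCE]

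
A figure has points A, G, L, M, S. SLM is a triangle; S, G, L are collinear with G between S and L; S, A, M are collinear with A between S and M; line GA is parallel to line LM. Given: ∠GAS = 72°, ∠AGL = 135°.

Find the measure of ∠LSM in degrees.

∠LSM = 63°

1. ∠AGS = 45°  [linear pair at G on SL]
2. ∠ASG = 63°  [△SGA]
3. ∠LSM = 63°  [G on SL, A on SM]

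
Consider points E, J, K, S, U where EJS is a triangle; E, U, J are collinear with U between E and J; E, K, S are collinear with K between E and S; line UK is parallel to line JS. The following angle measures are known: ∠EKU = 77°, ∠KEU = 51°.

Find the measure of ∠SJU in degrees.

∠SJU = 52°

1. ∠EUK = 52°  [△EUK]
2. ∠JUK = 128°  [linear pair at U on EJ]
3. ∠SJU = 52°  [UK∥JS, co-interior at J–U]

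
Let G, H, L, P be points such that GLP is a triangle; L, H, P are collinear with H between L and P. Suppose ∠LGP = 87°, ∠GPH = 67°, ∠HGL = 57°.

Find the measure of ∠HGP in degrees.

1. ∠GPL = 67°  [H on ray PL]
2. ∠GLP = 26°  [△GLP]
3. ∠GLH = 26°  [H on ray LP]
4. ∠GHL = 97°  [△GLH]
5. ∠GHP = 83°  [linear pair at H on LP]
6. ∠HGP = 30°  [△GHP]

∠HGP = 30°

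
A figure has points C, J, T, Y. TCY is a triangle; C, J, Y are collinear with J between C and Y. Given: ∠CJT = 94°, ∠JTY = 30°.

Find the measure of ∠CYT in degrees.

1. ∠TJY = 86°  [linear pair at J on CY]
2. ∠JYT = 64°  [△TJY]
3. ∠CYT = 64°  [J on ray YC]

∠CYT = 64°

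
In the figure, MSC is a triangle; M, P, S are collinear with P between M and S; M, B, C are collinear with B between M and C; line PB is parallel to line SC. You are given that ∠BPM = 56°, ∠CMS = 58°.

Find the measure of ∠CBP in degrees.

∠CBP = 114°

1. ∠CSM = 56°  [PB∥SC, corresponding at P]
2. ∠MCS = 66°  [△MSC]
3. ∠MBP = 66°  [PB∥SC, corresponding at B]
4. ∠CBP = 114°  [linear pair at B on MC]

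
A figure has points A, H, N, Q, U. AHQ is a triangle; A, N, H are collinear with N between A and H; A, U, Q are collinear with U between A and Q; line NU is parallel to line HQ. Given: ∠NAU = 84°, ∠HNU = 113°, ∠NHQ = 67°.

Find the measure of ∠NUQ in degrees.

1. ∠ANU = 67°  [linear pair at N on AH]
2. ∠AUN = 29°  [△ANU]
3. ∠NUQ = 151°  [linear pair at U on AQ]

∠NUQ = 151°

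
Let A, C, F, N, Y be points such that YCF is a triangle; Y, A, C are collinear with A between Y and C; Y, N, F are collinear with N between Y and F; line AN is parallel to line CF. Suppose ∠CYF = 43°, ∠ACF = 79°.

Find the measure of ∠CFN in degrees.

∠CFN = 58°

1. ∠FCY = 79°  [A on ray CY]
2. ∠CFY = 58°  [△YCF]
3. ∠CFN = 58°  [N on ray FY]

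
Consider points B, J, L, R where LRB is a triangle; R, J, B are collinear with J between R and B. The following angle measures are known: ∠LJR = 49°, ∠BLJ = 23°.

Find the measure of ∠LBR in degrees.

∠LBR = 26°

1. ∠BJL = 131°  [linear pair at J on RB]
2. ∠JBL = 26°  [△LJB]
3. ∠LBR = 26°  [J on ray BR]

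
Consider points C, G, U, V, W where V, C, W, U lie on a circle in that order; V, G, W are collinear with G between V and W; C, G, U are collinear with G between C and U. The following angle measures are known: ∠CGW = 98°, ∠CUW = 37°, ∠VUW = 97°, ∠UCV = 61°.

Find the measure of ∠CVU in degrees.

1. ∠CVW = 37°  [same arc CW]
2. ∠VCW = 83°  [cyclic VCWU, opposite ∠C+∠U]
3. ∠CWV = 60°  [△VCW]
4. ∠CUV = 60°  [same arc VC]
5. ∠CVU = 59°  [△VCU]

∠CVU = 59°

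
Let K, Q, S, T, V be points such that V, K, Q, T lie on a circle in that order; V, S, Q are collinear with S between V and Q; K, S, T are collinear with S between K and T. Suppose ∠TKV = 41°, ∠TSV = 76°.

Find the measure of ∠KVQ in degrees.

∠KVQ = 35°

1. ∠TQV = 41°  [same arc VT]
2. ∠QST = 104°  [linear pair at S on VQ]
3. ∠KTQ = 35°  [△QST]
4. ∠KVQ = 35°  [same arc KQ]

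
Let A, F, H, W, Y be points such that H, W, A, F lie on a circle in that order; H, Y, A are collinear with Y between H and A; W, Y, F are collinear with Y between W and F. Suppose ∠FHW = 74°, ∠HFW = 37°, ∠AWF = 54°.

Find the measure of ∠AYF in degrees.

1. ∠FAW = 106°  [cyclic HWAF, opposite ∠H+∠A]
2. ∠FWH = 69°  [△HWF]
3. ∠AFW = 20°  [△WAF]
4. ∠FAH = 69°  [same arc HF]
5. ∠AYF = 91°  [△AYF]

∠AYF = 91°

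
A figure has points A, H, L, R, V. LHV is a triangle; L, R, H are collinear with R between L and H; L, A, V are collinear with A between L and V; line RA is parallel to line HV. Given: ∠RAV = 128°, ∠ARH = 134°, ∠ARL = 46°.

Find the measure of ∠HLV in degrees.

1. ∠LAR = 52°  [linear pair at A on LV]
2. ∠ALR = 82°  [△LRA]
3. ∠HLV = 82°  [R on LH, A on LV]

∠HLV = 82°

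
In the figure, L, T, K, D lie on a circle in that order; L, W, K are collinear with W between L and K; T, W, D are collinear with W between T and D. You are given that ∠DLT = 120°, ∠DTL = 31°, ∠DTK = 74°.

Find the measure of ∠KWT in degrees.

1. ∠LDT = 29°  [△LTD]
2. ∠LKT = 29°  [same arc LT]
3. ∠KWT = 77°  [△TWK]

∠KWT = 77°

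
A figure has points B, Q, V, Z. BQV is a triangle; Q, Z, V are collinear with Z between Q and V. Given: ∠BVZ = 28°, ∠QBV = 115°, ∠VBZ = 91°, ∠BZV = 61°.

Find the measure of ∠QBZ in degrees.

1. ∠BVQ = 28°  [Z on ray VQ]
2. ∠BQV = 37°  [△BQV]
3. ∠BZQ = 119°  [linear pair at Z on QV]
4. ∠BQZ = 37°  [Z on ray QV]
5. ∠QBZ = 24°  [△BQZ]

∠QBZ = 24°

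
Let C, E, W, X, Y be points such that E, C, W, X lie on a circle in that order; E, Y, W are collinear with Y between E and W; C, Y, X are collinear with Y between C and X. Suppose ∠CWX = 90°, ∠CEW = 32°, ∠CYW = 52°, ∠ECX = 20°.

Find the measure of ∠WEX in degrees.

∠WEX = 58°

1. ∠CEX = 90°  [cyclic ECWX, opposite ∠E+∠W]
2. ∠EYX = 52°  [vertical angles at Y]
3. ∠CXE = 70°  [△ECX]
4. ∠WEX = 58°  [△EYX]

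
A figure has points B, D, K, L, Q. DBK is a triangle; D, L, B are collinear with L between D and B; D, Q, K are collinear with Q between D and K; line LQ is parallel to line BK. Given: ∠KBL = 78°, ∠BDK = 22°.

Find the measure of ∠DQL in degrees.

∠DQL = 80°

1. ∠DBK = 78°  [L on ray BD]
2. ∠BKD = 80°  [△DBK]
3. ∠DQL = 80°  [LQ∥BK, corresponding at Q]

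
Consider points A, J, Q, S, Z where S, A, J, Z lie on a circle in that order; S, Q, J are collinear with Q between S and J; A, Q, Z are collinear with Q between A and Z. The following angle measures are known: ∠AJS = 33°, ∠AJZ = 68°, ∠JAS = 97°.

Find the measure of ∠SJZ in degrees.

∠SJZ = 35°

1. ∠AZS = 33°  [same arc SA]
2. ∠ASZ = 112°  [cyclic SAJZ, opposite ∠S+∠J]
3. ∠SAZ = 35°  [△SAZ]
4. ∠SJZ = 35°  [same arc SZ]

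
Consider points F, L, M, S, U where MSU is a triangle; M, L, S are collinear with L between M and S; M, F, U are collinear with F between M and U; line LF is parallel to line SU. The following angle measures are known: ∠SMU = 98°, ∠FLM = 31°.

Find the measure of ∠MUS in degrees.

∠MUS = 51°

1. ∠FML = 98°  [L on MS, F on MU]
2. ∠LFM = 51°  [△MLF]
3. ∠MUS = 51°  [LF∥SU, corresponding at F]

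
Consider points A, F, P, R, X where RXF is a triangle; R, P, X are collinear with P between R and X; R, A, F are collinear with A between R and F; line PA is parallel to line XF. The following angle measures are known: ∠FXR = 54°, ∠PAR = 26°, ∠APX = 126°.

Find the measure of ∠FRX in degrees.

1. ∠APR = 54°  [PA∥XF, corresponding at P]
2. ∠ARP = 100°  [△RPA]
3. ∠FRX = 100°  [P on RX, A on RF]

∠FRX = 100°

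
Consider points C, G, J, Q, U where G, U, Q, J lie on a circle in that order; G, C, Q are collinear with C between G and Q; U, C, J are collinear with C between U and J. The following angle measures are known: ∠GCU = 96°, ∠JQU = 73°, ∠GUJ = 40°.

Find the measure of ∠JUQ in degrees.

∠JUQ = 63°

1. ∠JCQ = 96°  [vertical angles at C]
2. ∠GQJ = 40°  [same arc GJ]
3. ∠QJU = 44°  [△QCJ]
4. ∠JUQ = 63°  [△UQJ]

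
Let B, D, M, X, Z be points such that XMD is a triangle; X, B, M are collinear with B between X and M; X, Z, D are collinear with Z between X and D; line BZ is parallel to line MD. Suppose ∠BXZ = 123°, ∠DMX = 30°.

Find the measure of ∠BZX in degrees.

1. ∠DXM = 123°  [B on XM, Z on XD]
2. ∠MDX = 27°  [△XMD]
3. ∠BZX = 27°  [BZ∥MD, corresponding at Z]

∠BZX = 27°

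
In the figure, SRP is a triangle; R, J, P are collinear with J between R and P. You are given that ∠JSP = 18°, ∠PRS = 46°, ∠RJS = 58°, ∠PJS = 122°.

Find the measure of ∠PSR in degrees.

∠PSR = 94°

1. ∠JPS = 40°  [△SJP]
2. ∠RPS = 40°  [J on ray PR]
3. ∠PSR = 94°  [△SRP]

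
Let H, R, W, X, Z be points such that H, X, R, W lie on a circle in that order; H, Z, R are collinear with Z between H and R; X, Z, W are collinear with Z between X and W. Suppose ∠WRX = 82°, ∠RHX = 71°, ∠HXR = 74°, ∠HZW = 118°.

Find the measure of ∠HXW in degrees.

1. ∠RWX = 71°  [same arc XR]
2. ∠RZW = 62°  [linear pair at Z on HR]
3. ∠HRW = 47°  [△RZW]
4. ∠HXW = 47°  [same arc HW]

∠HXW = 47°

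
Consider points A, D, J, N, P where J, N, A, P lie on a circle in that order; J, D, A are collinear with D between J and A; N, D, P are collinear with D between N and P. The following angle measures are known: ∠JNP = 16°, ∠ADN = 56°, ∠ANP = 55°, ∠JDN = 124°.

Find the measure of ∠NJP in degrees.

∠NJP = 95°

1. ∠JDP = 56°  [vertical angles at D]
2. ∠AJP = 55°  [same arc AP]
3. ∠JPN = 69°  [△JDP]
4. ∠NJP = 95°  [△JNP]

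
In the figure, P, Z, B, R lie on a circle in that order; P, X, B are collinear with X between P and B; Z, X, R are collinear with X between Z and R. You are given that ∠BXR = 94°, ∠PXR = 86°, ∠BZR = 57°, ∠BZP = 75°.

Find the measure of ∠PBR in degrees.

1. ∠BPR = 57°  [same arc BR]
2. ∠BRP = 105°  [cyclic PZBR, opposite ∠Z+∠R]
3. ∠PBR = 18°  [△PBR]

∠PBR = 18°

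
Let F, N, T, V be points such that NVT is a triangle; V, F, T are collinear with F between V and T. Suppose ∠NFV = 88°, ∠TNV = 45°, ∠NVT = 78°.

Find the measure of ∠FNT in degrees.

∠FNT = 31°

1. ∠NFT = 92°  [linear pair at F on VT]
2. ∠NTV = 57°  [△NVT]
3. ∠FTN = 57°  [F on ray TV]
4. ∠FNT = 31°  [△NFT]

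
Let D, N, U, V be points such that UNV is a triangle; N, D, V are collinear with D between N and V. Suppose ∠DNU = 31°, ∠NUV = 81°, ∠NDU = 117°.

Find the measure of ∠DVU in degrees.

1. ∠UNV = 31°  [D on ray NV]
2. ∠NVU = 68°  [△UNV]
3. ∠DVU = 68°  [D on ray VN]

∠DVU = 68°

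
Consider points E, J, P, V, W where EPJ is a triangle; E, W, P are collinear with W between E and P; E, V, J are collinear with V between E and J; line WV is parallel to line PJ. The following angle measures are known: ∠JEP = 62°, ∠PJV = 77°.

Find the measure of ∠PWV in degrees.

∠PWV = 139°

1. ∠EJP = 77°  [V on ray JE]
2. ∠EPJ = 41°  [△EPJ]
3. ∠EWV = 41°  [WV∥PJ, corresponding at W]
4. ∠PWV = 139°  [linear pair at W on EP]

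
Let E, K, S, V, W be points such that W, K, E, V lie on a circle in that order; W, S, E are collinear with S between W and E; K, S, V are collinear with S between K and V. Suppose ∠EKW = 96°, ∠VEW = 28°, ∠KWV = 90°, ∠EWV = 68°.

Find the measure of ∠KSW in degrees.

∠KSW = 130°

1. ∠VKW = 28°  [same arc WV]
2. ∠KVW = 62°  [△WKV]
3. ∠EKV = 68°  [same arc EV]
4. ∠KEW = 62°  [same arc WK]
5. ∠ESK = 50°  [△KSE]
6. ∠KSW = 130°  [linear pair at S on WE]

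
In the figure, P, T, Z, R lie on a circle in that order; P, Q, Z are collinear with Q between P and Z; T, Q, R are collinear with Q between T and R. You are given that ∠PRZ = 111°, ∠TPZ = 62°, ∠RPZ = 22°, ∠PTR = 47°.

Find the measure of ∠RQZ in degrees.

∠RQZ = 71°

1. ∠PZR = 47°  [△PZR]
2. ∠TRZ = 62°  [same arc TZ]
3. ∠RQZ = 71°  [△ZQR]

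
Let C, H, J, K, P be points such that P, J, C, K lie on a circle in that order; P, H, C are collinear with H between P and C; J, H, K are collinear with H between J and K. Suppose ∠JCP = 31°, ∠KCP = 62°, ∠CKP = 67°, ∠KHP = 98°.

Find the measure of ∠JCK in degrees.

1. ∠JKP = 31°  [same arc PJ]
2. ∠KJP = 62°  [same arc PK]
3. ∠JPK = 87°  [△PJK]
4. ∠JCK = 93°  [cyclic PJCK, opposite ∠P+∠C]

∠JCK = 93°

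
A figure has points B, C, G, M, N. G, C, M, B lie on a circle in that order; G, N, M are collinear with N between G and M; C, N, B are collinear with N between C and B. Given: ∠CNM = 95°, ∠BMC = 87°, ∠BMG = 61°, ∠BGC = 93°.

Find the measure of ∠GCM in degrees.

1. ∠CNG = 85°  [linear pair at N on GM]
2. ∠BCG = 61°  [same arc GB]
3. ∠CBG = 26°  [△GCB]
4. ∠CGM = 34°  [△GNC]
5. ∠CMG = 26°  [same arc GC]
6. ∠GCM = 120°  [△GCM]

∠GCM = 120°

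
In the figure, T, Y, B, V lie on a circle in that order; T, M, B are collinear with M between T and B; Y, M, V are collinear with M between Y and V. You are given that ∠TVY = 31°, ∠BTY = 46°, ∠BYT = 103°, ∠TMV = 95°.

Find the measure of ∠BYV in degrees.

1. ∠TBY = 31°  [same arc TY]
2. ∠BMY = 95°  [vertical angles at M]
3. ∠BYV = 54°  [△YMB]

∠BYV = 54°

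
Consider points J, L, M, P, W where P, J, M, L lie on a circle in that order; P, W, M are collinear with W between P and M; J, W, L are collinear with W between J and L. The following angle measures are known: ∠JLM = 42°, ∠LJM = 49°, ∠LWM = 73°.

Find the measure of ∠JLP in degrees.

1. ∠LPM = 49°  [same arc ML]
2. ∠LWP = 107°  [linear pair at W on PM]
3. ∠JLP = 24°  [△PWL]

∠JLP = 24°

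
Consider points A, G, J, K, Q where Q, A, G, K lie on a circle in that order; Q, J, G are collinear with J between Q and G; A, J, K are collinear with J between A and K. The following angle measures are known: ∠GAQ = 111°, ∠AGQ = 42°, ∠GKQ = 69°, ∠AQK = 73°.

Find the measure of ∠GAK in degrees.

1. ∠AQG = 27°  [△QAG]
2. ∠AGK = 107°  [cyclic QAGK, opposite ∠Q+∠G]
3. ∠AKG = 27°  [same arc AG]
4. ∠GAK = 46°  [△AGK]

∠GAK = 46°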